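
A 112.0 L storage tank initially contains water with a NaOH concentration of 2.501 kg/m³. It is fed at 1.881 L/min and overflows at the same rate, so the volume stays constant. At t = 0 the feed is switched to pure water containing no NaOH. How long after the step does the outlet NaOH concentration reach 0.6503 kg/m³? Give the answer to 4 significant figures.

80.20 min

Mass balance on the solute (V constant): V dC/dt = Q(C_in − C), so τ = V/Q = 59.5428 min.
C(t) = C_in + (C₀ − C_in) e^(−t/τ). Set C = 0.6503 and solve for t:
e^(−t/τ) = (C − C_in)/(C₀ − C_in) = (0.6503 − 0)/(2.501 − 0) = 0.260016
t = −τ ln(…) = 59.5428 × 1.34701 = 80.2049 min.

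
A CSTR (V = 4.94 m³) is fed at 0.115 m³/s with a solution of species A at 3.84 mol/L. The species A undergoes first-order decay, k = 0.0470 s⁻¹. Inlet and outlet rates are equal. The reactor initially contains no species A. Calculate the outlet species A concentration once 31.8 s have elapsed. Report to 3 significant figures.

V dC/dt = Q(C_in − C) − k V C.
This is linear with rate a = Q/V + k = 0.070279 s⁻¹.
C_ss = Q C_in/(Q + kV) = 1.2720 mol/L; C(t) = C_ss + (C₀ − C_ss) e^(−a t).
C(31.8) = 1.2720 + (-1.2720)·e^(−0.070279·31.8) = 1.2720 + (-1.2720)·0.10700 = 1.1359 mol/L.

1.14 mol/L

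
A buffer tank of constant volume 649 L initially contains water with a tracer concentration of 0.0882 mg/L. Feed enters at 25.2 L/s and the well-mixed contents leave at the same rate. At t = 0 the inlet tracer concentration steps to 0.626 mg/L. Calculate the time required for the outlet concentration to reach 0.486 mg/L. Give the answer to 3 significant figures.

34.7 s

Species balance: V dC/dt = Q(C_in − C) ⇒ τ = V/Q = 25.754 s.
C(t) = C_in + (C₀ − C_in) e^(−t/τ). Set C = 0.486 and solve for t:
e^(−t/τ) = (C − C_in)/(C₀ − C_in) = (0.486 − 0.626)/(0.0882 − 0.626) = 0.26032
t = −τ ln(…) = 25.754 × 1.3458 = 34.661 s.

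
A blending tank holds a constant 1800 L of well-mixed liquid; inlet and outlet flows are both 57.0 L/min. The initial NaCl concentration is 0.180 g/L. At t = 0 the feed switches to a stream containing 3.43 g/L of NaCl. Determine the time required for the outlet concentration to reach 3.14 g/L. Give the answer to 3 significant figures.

Accumulation = in − out for the solute gives V dC/dt = Q(C_in − C), so τ = V/Q = 31.579 min.
C(t) = C_in + (C₀ − C_in) e^(−t/τ). Set C = 3.14 and solve for t:
e^(−t/τ) = (C − C_in)/(C₀ − C_in) = (3.14 − 3.43)/(0.180 − 3.43) = 0.089231
t = −τ ln(…) = 31.579 × 2.4165 = 76.311 min.

76.3 min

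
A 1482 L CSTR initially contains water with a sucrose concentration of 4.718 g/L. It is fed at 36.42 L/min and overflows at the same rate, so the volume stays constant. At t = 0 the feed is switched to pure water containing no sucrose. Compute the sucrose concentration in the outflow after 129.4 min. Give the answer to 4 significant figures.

0.1962 g/L

Mass balance on the solute (V constant): V dC/dt = Q(C_in − C).
So dC/dt = (C_in − C)/τ with τ = V/Q = 1482/36.42 = 40.6919 min.
This is linear first-order; C(t) = C_in + (C₀ − C_in) e^(−t/τ).
C(129.4) = 0 + (4.718 − 0)·e^(−129.4/40.6919) = 0 + (4.71800)·0.0415860 = 0.196203 g/L.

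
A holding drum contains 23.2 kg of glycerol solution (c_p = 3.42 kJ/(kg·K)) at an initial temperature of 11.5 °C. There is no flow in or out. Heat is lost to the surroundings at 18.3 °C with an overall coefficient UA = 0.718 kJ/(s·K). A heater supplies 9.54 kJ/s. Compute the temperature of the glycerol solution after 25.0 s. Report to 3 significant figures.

Lumped-capacitance energy balance: M c_p dT/dt = UA(T_amb − T) + Q̇.
dT/dt = (T_ss − T)/τ with T_ss = T_amb + Q̇/UA = 18.3 + 9.54/0.718 = 31.587 °C, τ = M c_p/UA = 23.2·3.42/0.718 = 110.51 s.
This is linear first-order; T(t) = T_ss + (T₀ − T_ss) e^(−t/τ).
T(25.0) = 31.587 + (-20.087)·0.79753 = 15.567 °C.

15.6 °C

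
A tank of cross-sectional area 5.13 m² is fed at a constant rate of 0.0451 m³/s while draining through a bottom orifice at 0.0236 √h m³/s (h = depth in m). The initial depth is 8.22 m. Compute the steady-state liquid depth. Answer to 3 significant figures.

Accumulation of liquid (constant cross-section A): A dh/dt = Q_in − 0.0236 √h. At steady state dh/dt = 0:
Q_in = 0.0236 √h_ss ⇒ √h_ss = 0.0451/0.0236 = 1.9110.
h_ss = 1.9110² = 3.6520 m. (Since h₀ = 8.22 m > h_ss, the level will fall toward this value.)

3.65 m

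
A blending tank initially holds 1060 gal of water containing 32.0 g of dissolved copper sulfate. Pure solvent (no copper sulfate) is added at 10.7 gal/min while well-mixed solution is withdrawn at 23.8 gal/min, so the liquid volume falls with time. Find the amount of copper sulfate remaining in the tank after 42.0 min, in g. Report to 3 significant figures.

8.46 g

Let m(t) be the amount of copper sulfate. Volume: V(t) = V₀ + (Q_in − Q_out) t = 1060 − 13.100 t; V(42.0) = 509.80 gal.
Solute balance: dm/dt = 0 − Q_out C = −Q_out m/V(t).
Separate: dm/m = −Q_out dt/V(t) ⇒ ln(m/m₀) = −(Q_out/(Q_in−Q_out)) ln(V/V₀).
m = m₀ (V₀/V)^(Q_out/(Q_in−Q_out)) = 32.0 × (1060/509.80)^(-1.8168) = 8.4641 g.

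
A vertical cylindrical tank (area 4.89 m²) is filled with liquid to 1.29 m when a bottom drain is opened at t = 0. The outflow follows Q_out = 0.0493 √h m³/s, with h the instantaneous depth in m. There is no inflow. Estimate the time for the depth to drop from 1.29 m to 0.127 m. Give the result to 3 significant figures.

155 s

A dh/dt = −Q_out = −0.0493 √h.
This is separable: 2 d(√h)/dt = −0.0493/A, so √h = √h₀ − (0.0493/(2A)) t.
t = 2A(√h₀ − √h)/0.0493 = 2·4.89·(√1.29 − √0.127)/0.0493
  = 9.7800 × (1.1358 − 0.35637) / 0.0493 = 154.62 s.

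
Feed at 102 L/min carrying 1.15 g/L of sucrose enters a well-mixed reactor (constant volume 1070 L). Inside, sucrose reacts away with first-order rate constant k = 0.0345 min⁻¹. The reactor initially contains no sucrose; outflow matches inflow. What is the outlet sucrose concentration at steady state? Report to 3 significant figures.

0.844 g/L

Species balance: V dC/dt = Q C_in − Q C − k V C.
At steady state: 0 = Q C_in − (Q + kV) C_ss, so C_ss = Q C_in/(Q + kV).
C_ss = 102·1.15/(102 + 0.0345·1070) = 117.30/138.92 = 0.84440 g/L.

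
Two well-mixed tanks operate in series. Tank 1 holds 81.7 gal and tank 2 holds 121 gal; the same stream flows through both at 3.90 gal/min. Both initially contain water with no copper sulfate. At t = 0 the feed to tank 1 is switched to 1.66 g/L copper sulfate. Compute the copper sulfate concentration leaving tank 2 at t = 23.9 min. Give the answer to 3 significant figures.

Time constants: τᵢ = Vᵢ/Q for each well-mixed tank.
τ₁ = 81.7/3.90 = 20.949 min; τ₂ = 121/3.90 = 31.026 min.
Tank 1: C₁ = C_in(1 − e^(−t/τ₁)). Tank 2 (τ₁ ≠ τ₂): C₂ = C_in[1 − (τ₁ e^(−t/τ₁) − τ₂ e^(−t/τ₂))/(τ₁ − τ₂)].
At t = 23.9: e^(−t/τ₁) = 0.31954, e^(−t/τ₂) = 0.46286.
C₂ = 1.66·[1 − (20.949·0.31954 − 31.026·0.46286)/(-10.077)] = 1.66·0.23919 = 0.39705 g/L.

0.397 g/L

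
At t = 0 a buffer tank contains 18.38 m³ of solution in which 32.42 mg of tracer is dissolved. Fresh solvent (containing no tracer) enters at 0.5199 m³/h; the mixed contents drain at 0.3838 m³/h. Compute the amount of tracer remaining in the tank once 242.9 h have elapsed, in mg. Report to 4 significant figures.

1.780 mg

Total volume: dV/dt = Q_in − Q_out = 0.136100 m³/h, so V(t) = 18.38 + 0.136100 t and V(242.9) = 51.4387 m³.
No tracer enters, so dm/dt = −Q_out · (m/V).
Separate: dm/m = −Q_out dt/V(t) ⇒ ln(m/m₀) = −(Q_out/(Q_in−Q_out)) ln(V/V₀).
m = m₀ (V₀/V)^(Q_out/(Q_in−Q_out)) = 32.42 × (18.38/51.4387)^(2.81999) = 1.78007 mg.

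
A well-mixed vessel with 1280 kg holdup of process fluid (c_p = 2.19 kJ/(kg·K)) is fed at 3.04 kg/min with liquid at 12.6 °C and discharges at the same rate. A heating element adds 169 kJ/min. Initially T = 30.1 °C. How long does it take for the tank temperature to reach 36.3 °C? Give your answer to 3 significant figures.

650 min

Unsteady energy balance on the tank contents: M c_p dT/dt = ṁ c_p (T_in − T) + 169.
τ = M/ṁ = 421.05 min; T_ss = T_in + Q̇/(ṁ c_p) = 37.985 °C.
T(t) = T_ss + (T₀ − T_ss) e^(−t/τ). Set T = 36.3:
e^(−t/τ) = (36.3 − 37.985)/(30.1 − 37.985) = 0.21365
t = −421.05 · ln(0.21365) = 649.86 min.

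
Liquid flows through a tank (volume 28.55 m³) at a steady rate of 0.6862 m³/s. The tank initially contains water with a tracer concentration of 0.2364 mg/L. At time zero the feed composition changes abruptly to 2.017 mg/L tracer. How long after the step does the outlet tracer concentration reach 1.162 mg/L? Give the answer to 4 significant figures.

30.52 s

Species balance: V dC/dt = Q(C_in − C) ⇒ τ = V/Q = 41.6059 s.
C(t) = C_in + (C₀ − C_in) e^(−t/τ). Set C = 1.162 and solve for t:
e^(−t/τ) = (C − C_in)/(C₀ − C_in) = (1.162 − 2.017)/(0.2364 − 2.017) = 0.480175
t = −τ ln(…) = 41.6059 × 0.733604 = 30.5223 s.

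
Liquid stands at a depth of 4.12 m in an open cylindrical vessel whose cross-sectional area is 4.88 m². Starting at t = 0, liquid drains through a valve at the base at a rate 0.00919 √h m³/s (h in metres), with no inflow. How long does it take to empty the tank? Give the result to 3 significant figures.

2160 s

Volume balance on the tank: A dh/dt = −0.00919 √h.
This is separable: 2 d(√h)/dt = −0.00919/A, so √h = √h₀ − (0.00919/(2A)) t.
Set h = 0: 2√h₀ = (0.00919/A) t_empty ⇒ t_empty = 2A√h₀/0.00919.
t_empty = 2·4.88·√4.12/0.00919 = 9.7600·2.0298/0.00919 = 2155.7 s.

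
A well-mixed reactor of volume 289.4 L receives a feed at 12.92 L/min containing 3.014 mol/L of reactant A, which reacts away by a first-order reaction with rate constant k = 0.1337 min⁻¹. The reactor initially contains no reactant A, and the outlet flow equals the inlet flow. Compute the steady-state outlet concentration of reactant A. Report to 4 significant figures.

0.7545 mol/L

Species balance: V dC/dt = Q C_in − Q C − k V C.
Steady state (dC/dt = 0): C_ss = Q C_in/(Q + kV) = C_in/(1 + kV/Q).
C_ss = 12.92·3.014/(12.92 + 0.1337·289.4) = 38.9409/51.6128 = 0.754481 mol/L.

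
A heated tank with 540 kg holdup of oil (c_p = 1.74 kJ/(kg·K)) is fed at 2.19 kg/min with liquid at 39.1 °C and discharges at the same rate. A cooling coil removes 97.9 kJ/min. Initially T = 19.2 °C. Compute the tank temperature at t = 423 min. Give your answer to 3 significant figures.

M c_p dT/dt = ṁ c_p (T_in − T) − Q̇.
Rearrange: dT/dt = (T_ss − T)/τ with τ = M/ṁ = 246.58 min and T_ss = T_in − Q̇/(ṁ c_p) = 13.409 °C.
This is linear first-order; T(t) = T_ss + (T₀ − T_ss) e^(−t/τ).
T(423) = 13.409 + (5.7915)·e^(−423/246.58) = 13.409 + (5.7915)·0.17987 = 14.450 °C.

14.5 °C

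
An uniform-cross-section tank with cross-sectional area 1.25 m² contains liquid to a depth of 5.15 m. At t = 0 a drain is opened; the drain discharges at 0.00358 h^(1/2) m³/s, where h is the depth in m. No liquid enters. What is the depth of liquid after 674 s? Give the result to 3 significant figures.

Mass balance (ρ constant): A dh/dt = −0.00358 √h.
This is separable: 2 d(√h)/dt = −0.00358/A, so √h = √h₀ − (0.00358/(2A)) t.
√h = √5.15 − 0.00358·674/(2·1.25) = 2.2694 − 0.96517 = 1.3042.
h = 1.3042² = 1.7009 m.

1.70 m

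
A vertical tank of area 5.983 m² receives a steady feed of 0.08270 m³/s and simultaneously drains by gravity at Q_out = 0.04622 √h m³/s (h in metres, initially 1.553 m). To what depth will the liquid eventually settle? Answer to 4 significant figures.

Unsteady balance on liquid volume: A dh/dt = Q_in − 0.04622 √h. At steady state dh/dt = 0:
Q_in = 0.04622 √h_ss ⇒ √h_ss = 0.08270/0.04622 = 1.78927.
h_ss = 1.78927² = 3.20148 m. (Since h₀ = 1.553 m < h_ss, the level will rise toward this value.)

3.201 m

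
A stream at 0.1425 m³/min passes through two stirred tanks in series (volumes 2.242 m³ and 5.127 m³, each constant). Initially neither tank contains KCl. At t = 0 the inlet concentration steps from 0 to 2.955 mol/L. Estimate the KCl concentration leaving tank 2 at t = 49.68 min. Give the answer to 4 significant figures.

1.733 mol/L

Species balance on tank i: dCᵢ/dt = (Cᵢ₋₁ − Cᵢ)/τᵢ with τᵢ = Vᵢ/Q.
τ₁ = 2.242/0.1425 = 15.7333 min; τ₂ = 5.127/0.1425 = 35.9789 min.
Solving the cascade with C₁(0)=C₂(0)=0 gives C₂(t) = C_in[1 − (τ₁ e^(−t/τ₁) − τ₂ e^(−t/τ₂))/(τ₁ − τ₂)].
At t = 49.68: e^(−t/τ₁) = 0.0425265, e^(−t/τ₂) = 0.251375.
C₂ = 2.955·[1 − (15.7333·0.0425265 − 35.9789·0.251375)/(-20.2456)] = 2.955·0.586323 = 1.73258 mol/L.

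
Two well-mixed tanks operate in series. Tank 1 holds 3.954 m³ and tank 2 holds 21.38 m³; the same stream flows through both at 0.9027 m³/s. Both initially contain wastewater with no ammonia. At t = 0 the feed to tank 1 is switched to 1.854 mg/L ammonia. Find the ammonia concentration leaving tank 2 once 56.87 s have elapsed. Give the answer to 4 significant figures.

Species balance on tank i: dCᵢ/dt = (Cᵢ₋₁ − Cᵢ)/τᵢ with τᵢ = Vᵢ/Q.
τ₁ = 3.954/0.9027 = 4.38019 s; τ₂ = 21.38/0.9027 = 23.6845 s.
Solving the cascade with C₁(0)=C₂(0)=0 gives C₂(t) = C_in[1 − (τ₁ e^(−t/τ₁) − τ₂ e^(−t/τ₂))/(τ₁ − τ₂)].
At t = 56.87: e^(−t/τ₁) = 2.29806e-06, e^(−t/τ₂) = 0.0906138.
C₂ = 1.854·[1 − (4.38019·2.29806e-06 − 23.6845·0.0906138)/(-19.3043)] = 1.854·0.888826 = 1.64788 mg/L.

1.648 mg/L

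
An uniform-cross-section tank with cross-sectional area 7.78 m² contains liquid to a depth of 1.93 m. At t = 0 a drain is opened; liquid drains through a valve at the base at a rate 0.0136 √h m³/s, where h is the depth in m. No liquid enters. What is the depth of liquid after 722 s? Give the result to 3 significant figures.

0.575 m

With no inflow, A dh/dt = −0.0136 √h.
∫ h^(−1/2) dh = −(0.0136/A) ∫ dt, giving 2√h = 2√h₀ − (0.0136/A) t.
√h = √1.93 − 0.0136·722/(2·7.78) = 1.3892 − 0.63105 = 0.75819.
h = 0.75819² = 0.57485 m.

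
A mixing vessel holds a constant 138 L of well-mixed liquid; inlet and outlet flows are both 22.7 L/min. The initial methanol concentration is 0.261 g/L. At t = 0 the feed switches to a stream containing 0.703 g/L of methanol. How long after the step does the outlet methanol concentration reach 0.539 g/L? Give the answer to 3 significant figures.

Transient balance on the dissolved component: V dC/dt = Q(C_in − C), so τ = V/Q = 6.0793 min.
C(t) = C_in + (C₀ − C_in) e^(−t/τ). Set C = 0.539 and solve for t:
e^(−t/τ) = (C − C_in)/(C₀ − C_in) = (0.539 − 0.703)/(0.261 − 0.703) = 0.37104
t = −τ ln(…) = 6.0793 × 0.99144 = 6.0273 min.

6.03 min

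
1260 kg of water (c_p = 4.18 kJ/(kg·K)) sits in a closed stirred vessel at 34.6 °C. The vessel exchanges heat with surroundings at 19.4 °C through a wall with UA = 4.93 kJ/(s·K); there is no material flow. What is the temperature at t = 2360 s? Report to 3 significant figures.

M c_p dT/dt = −UA(T − T_amb).
dT/dt = (T_ss − T)/τ with T_ss = T_amb = 19.400 °C, τ = M c_p/UA = 1260·4.18/4.93 = 1068.3 s.
Solution: T(t) = T_ss + (T₀ − T_ss) e^(−t/τ).
T(2360) = 19.400 + (15.200)·0.10980 = 21.069 °C.

21.1 °C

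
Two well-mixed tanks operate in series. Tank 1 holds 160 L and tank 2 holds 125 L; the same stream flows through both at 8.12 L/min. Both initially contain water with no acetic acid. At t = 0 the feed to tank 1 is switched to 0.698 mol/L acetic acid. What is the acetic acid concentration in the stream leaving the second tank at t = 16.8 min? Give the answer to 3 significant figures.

Each tank obeys Vᵢ dCᵢ/dt = Q(Cᵢ₋₁ − Cᵢ), so τᵢ = Vᵢ/Q.
τ₁ = 160/8.12 = 19.704 min; τ₂ = 125/8.12 = 15.394 min.
Solving the cascade with C₁(0)=C₂(0)=0 gives C₂(t) = C_in[1 − (τ₁ e^(−t/τ₁) − τ₂ e^(−t/τ₂))/(τ₁ − τ₂)].
At t = 16.8: e^(−t/τ₁) = 0.42631, e^(−t/τ₂) = 0.33577.
C₂ = 0.698·[1 − (19.704·0.42631 − 15.394·0.33577)/(4.3103)] = 0.698·0.25036 = 0.17475 mol/L.

0.175 mol/L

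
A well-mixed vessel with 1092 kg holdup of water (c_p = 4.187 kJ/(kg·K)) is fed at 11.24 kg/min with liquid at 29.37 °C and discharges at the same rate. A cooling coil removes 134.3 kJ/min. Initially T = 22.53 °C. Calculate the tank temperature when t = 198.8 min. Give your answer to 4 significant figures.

Unsteady energy balance on the tank contents: M c_p dT/dt = ṁ c_p (T_in − T) − 134.3.
Rearrange: dT/dt = (T_ss − T)/τ with τ = M/ṁ = 97.1530 min and T_ss = T_in − Q̇/(ṁ c_p) = 26.5163 °C.
Solution: T(t) = T_ss + (T₀ − T_ss) e^(−t/τ).
T(198.8) = 26.5163 + (-3.98631)·e^(−198.8/97.1530) = 26.5163 + (-3.98631)·0.129218 = 26.0012 °C.

26.00 °C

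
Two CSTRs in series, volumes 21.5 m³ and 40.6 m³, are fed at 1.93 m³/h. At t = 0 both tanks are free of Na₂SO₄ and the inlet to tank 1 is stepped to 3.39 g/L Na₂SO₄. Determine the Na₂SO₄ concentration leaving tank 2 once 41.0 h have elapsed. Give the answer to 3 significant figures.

2.46 g/L

Each tank obeys Vᵢ dCᵢ/dt = Q(Cᵢ₋₁ − Cᵢ), so τᵢ = Vᵢ/Q.
τ₁ = 21.5/1.93 = 11.140 h; τ₂ = 40.6/1.93 = 21.036 h.
Solving the cascade with C₁(0)=C₂(0)=0 gives C₂(t) = C_in[1 − (τ₁ e^(−t/τ₁) − τ₂ e^(−t/τ₂))/(τ₁ − τ₂)].
At t = 41.0: e^(−t/τ₁) = 0.025211, e^(−t/τ₂) = 0.14241.
C₂ = 3.39·[1 − (11.140·0.025211 − 21.036·0.14241)/(-9.8964)] = 3.39·0.72566 = 2.4600 g/L.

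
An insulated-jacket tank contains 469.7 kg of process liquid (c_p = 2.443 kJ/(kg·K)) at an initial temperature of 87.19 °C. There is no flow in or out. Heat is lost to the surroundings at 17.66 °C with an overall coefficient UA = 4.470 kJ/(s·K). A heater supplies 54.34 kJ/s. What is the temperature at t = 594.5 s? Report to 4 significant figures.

35.48 °C

M c_p dT/dt = −UA(T − T_amb) + Q̇.
dT/dt = (T_ss − T)/τ with T_ss = T_amb + Q̇/UA = 17.66 + 54.34/4.470 = 29.8166 °C, τ = M c_p/UA = 469.7·2.443/4.470 = 256.706 s.
Integrating: T(t) = T_ss + (T₀ − T_ss) e^(−t/τ).
T(594.5) = 29.8166 + (57.3734)·0.0986797 = 35.4782 °C.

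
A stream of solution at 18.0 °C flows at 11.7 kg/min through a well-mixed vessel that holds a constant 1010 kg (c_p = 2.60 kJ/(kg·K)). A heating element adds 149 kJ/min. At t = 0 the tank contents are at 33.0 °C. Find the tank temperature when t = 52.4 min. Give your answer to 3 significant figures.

28.4 °C

M c_p dT/dt = ṁ c_p (T_in − T) + Q̇.
τ = M/ṁ = 86.325 min; T_ss = T_in + Q̇/(ṁ c_p) = 18.0 + 149/(11.7·2.60) = 22.898 °C.
This is linear first-order; T(t) = T_ss + (T₀ − T_ss) e^(−t/τ).
T(52.4) = 22.898 + (10.102)·e^(−52.4/86.325) = 22.898 + (10.102)·0.54498 = 28.403 °C.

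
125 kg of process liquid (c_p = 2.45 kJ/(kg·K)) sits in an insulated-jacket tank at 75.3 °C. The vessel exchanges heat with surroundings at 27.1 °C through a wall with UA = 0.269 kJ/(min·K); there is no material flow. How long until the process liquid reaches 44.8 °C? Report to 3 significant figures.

1140 min

Lumped-capacitance energy balance: M c_p dT/dt = UA(T_amb − T).
τ = M c_p/UA = 1138.5 min; T_ss = T_amb = 27.100 °C.
T(t) = T_ss + (T₀ − T_ss)e^(−t/τ); set T = 44.8:
t = −τ ln[(T − T_ss)/(T₀ − T_ss)] = −1138.5 · ln(0.36722) = 1140.5 min.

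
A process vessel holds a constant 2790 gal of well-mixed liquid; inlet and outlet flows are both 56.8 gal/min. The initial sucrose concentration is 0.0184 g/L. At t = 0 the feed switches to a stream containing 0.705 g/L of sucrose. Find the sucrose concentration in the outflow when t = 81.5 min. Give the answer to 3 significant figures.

0.574 g/L

Unsteady species balance (constant V, well mixed): V dC/dt = Q(C_in − C).
Rewrite as dC/dt + C/τ = C_in/τ, τ = V/Q = 49.120 min.
Integrating: C(t) = C_in + (C₀ − C_in) e^(−t/τ).
C(81.5) = 0.705 + (0.0184 − 0.705)·e^(−81.5/49.120) = 0.705 + (-0.68660)·0.19029 = 0.57435 g/L.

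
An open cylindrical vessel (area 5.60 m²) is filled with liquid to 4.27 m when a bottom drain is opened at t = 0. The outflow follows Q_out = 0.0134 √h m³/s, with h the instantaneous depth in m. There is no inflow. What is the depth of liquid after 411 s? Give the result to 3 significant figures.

2.48 m

Volume balance on the tank: A dh/dt = −0.0134 √h.
This is separable: 2 d(√h)/dt = −0.0134/A, so √h = √h₀ − (0.0134/(2A)) t.
√h = √4.27 − 0.0134·411/(2·5.60) = 2.0664 − 0.49173 = 1.5747.
h = 1.5747² = 2.4796 m.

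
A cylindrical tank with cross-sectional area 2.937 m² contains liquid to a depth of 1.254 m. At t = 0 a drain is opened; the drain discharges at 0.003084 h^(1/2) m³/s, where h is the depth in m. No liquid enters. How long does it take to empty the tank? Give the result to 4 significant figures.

With no inflow, A dh/dt = −0.003084 √h.
Separate and integrate: 2(√h − √h₀) = −(0.003084/A) t.
Tank is empty when √h = 0: t_empty = 2A√h₀/0.003084.
t_empty = 2·2.937·√1.254/0.003084 = 5.87400·1.11982/0.003084 = 2132.89 s.

2133 s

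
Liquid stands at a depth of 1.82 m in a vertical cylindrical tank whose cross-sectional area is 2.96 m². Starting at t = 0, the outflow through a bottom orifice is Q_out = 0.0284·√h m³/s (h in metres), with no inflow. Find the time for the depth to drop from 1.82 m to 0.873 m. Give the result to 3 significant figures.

86.5 s

With no inflow, A dh/dt = −0.0284 √h.
∫ h^(−1/2) dh = −(0.0284/A) ∫ dt, giving 2√h = 2√h₀ − (0.0284/A) t.
t = 2A(√h₀ − √h)/0.0284 = 2·2.96·(√1.82 − √0.873)/0.0284
  = 5.9200 × (1.3491 − 0.93434) / 0.0284 = 86.451 s.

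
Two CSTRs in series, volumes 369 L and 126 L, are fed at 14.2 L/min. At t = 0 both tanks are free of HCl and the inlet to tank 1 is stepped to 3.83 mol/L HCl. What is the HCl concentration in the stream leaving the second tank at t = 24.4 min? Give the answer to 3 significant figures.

Time constants: τᵢ = Vᵢ/Q for each well-mixed tank.
τ₁ = 369/14.2 = 25.986 min; τ₂ = 126/14.2 = 8.8732 min.
Solving the cascade with C₁(0)=C₂(0)=0 gives C₂(t) = C_in[1 − (τ₁ e^(−t/τ₁) − τ₂ e^(−t/τ₂))/(τ₁ − τ₂)].
At t = 24.4: e^(−t/τ₁) = 0.39103, e^(−t/τ₂) = 0.063938.
C₂ = 3.83·[1 − (25.986·0.39103 − 8.8732·0.063938)/(17.113)] = 3.83·0.43937 = 1.6828 mol/L.

1.68 mol/L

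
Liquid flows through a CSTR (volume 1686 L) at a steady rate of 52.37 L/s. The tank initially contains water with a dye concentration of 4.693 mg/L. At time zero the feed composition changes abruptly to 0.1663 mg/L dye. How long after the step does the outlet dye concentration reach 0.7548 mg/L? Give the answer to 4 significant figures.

65.68 s

Species balance on the tank: V dC/dt = Q(C_in − C), so τ = V/Q = 32.1940 s.
C(t) = C_in + (C₀ − C_in) e^(−t/τ). Set C = 0.7548 and solve for t:
e^(−t/τ) = (C − C_in)/(C₀ − C_in) = (0.7548 − 0.1663)/(4.693 − 0.1663) = 0.130006
t = −τ ln(…) = 32.1940 × 2.04017 = 65.6813 s.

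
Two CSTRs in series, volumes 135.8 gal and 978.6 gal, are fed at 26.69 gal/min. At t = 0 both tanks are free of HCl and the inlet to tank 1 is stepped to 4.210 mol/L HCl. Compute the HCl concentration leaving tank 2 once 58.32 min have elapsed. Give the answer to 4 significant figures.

Species balance on tank i: dCᵢ/dt = (Cᵢ₋₁ − Cᵢ)/τᵢ with τᵢ = Vᵢ/Q.
τ₁ = 135.8/26.69 = 5.08805 min; τ₂ = 978.6/26.69 = 36.6654 min.
Tank 1: C₁ = C_in(1 − e^(−t/τ₁)). Tank 2 (τ₁ ≠ τ₂): C₂ = C_in[1 − (τ₁ e^(−t/τ₁) − τ₂ e^(−t/τ₂))/(τ₁ − τ₂)].
At t = 58.32: e^(−t/τ₁) = 1.05208e-05, e^(−t/τ₂) = 0.203803.
C₂ = 4.210·[1 − (5.08805·1.05208e-05 − 36.6654·0.203803)/(-31.5774)] = 4.210·0.763360 = 3.21374 mol/L.

3.214 mol/L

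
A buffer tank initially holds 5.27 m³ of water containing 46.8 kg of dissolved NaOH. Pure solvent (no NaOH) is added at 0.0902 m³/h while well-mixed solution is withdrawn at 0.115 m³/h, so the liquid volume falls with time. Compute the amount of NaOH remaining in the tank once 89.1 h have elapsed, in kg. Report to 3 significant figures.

Let m(t) be the amount of NaOH. Volume: V(t) = V₀ + (Q_in − Q_out) t = 5.27 − 0.024800 t; V(89.1) = 3.0603 m³.
Solute balance: dm/dt = 0 − Q_out C = −Q_out m/V(t).
dm/m = −Q_out dt/(V₀ − 0.024800 t); integrating gives ln(m/m₀) = −(Q_out/(Q_in−Q_out)) ln(V/V₀).
m = m₀ (V₀/V)^(Q_out/(Q_in−Q_out)) = 46.8 × (5.27/3.0603)^(-4.6371) = 3.7643 kg.

3.76 kg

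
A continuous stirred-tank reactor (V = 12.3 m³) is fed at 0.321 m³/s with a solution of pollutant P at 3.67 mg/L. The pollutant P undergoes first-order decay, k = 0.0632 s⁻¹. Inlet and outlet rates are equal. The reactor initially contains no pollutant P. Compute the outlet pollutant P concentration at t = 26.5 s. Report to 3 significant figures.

0.972 mg/L

Species balance: V dC/dt = Q C_in − Q C − k V C.
This is linear with rate a = Q/V + k = 0.089298 s⁻¹.
C_ss = Q C_in/(Q + kV) = 1.0726 mg/L; C(t) = C_ss + (C₀ − C_ss) e^(−a t).
C(26.5) = 1.0726 + (-1.0726)·e^(−0.089298·26.5) = 1.0726 + (-1.0726)·0.093819 = 0.97194 mg/L.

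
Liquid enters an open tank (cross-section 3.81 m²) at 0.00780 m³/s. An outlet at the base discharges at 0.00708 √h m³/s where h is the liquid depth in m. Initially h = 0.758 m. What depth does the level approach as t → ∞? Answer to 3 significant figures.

1.21 m

A dh/dt = Q_in − 0.00708 √h. Steady state requires inflow = outflow:
Q_in = 0.00708 √h_ss ⇒ √h_ss = 0.00780/0.00708 = 1.1017.
h_ss = 1.1017² = 1.2137 m. (Since h₀ = 0.758 m < h_ss, the level will rise toward this value.)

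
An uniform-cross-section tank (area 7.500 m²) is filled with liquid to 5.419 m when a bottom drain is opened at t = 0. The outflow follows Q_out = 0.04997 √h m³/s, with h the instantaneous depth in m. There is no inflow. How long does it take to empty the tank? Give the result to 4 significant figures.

Unsteady balance on liquid volume: A dh/dt = −0.04997 √h.
∫ h^(−1/2) dh = −(0.04997/A) ∫ dt, giving 2√h = 2√h₀ − (0.04997/A) t.
Tank is empty when √h = 0: t_empty = 2A√h₀/0.04997.
t_empty = 2·7.500·√5.419/0.04997 = 15.0000·2.32787/0.04997 = 698.782 s.

698.8 s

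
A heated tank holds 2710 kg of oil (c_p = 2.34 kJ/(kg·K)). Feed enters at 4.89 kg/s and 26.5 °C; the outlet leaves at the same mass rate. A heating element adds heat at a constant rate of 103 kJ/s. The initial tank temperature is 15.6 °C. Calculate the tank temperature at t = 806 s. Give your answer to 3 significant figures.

First-law balance (no shaft work): M c_p dT/dt = ṁ c_p (T_in − T) + 103.
τ = M/ṁ = 554.19 s; T_ss = T_in + Q̇/(ṁ c_p) = 26.5 + 103/(4.89·2.34) = 35.501 °C.
Solution: T(t) = T_ss + (T₀ − T_ss) e^(−t/τ).
T(806) = 35.501 + (-19.901)·e^(−806/554.19) = 35.501 + (-19.901)·0.23355 = 30.854 °C.

30.9 °C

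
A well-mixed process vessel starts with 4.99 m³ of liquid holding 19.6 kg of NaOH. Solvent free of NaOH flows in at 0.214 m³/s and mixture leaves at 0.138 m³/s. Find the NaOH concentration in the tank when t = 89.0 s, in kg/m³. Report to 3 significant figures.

Total volume: dV/dt = Q_in − Q_out = 0.076000 m³/s, so V(t) = 4.99 + 0.076000 t and V(89.0) = 11.754 m³.
Species balance (pure solvent in): dm/dt = −Q_out · m/V(t).
Separate: dm/m = −Q_out dt/V(t) ⇒ ln(m/m₀) = −(Q_out/(Q_in−Q_out)) ln(V/V₀).
m = m₀ (V₀/V)^(Q_out/(Q_in−Q_out)) = 19.6 × (4.99/11.754)^(1.8158) = 4.1365 kg.
C = m/V = 4.1365/11.754 = 0.35192 kg/m³.

0.352 kg/m³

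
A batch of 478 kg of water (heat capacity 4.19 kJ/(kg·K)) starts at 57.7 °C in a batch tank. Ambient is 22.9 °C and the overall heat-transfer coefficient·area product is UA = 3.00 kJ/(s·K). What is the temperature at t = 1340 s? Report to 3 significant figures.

27.6 °C

M c_p dT/dt = −UA(T − T_amb).
dT/dt = (T_ss − T)/τ with T_ss = T_amb = 22.900 °C, τ = M c_p/UA = 478·4.19/3.00 = 667.61 s.
Integrating: T(t) = T_ss + (T₀ − T_ss) e^(−t/τ).
T(1340) = 22.900 + (34.800)·0.13437 = 27.576 °C.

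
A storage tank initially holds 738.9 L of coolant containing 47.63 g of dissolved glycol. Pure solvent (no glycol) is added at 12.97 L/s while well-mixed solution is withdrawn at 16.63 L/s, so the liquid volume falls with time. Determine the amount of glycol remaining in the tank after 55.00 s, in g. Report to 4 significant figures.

Let m(t) be the amount of glycol. Volume: V(t) = V₀ + (Q_in − Q_out) t = 738.9 − 3.66000 t; V(55.00) = 537.600 L.
Solute balance: dm/dt = 0 − Q_out C = −Q_out m/V(t).
Separate: dm/m = −Q_out dt/V(t) ⇒ ln(m/m₀) = −(Q_out/(Q_in−Q_out)) ln(V/V₀).
m = m₀ (V₀/V)^(Q_out/(Q_in−Q_out)) = 47.63 × (738.9/537.600)^(-4.54372) = 11.2273 g.

11.23 g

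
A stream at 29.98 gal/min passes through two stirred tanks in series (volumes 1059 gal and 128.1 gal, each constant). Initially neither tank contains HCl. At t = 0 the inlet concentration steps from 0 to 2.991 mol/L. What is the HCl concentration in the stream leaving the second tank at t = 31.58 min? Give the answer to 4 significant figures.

1.600 mol/L

Time constants: τᵢ = Vᵢ/Q for each well-mixed tank.
τ₁ = 1059/29.98 = 35.3235 min; τ₂ = 128.1/29.98 = 4.27285 min.
Solving the cascade with C₁(0)=C₂(0)=0 gives C₂(t) = C_in[1 − (τ₁ e^(−t/τ₁) − τ₂ e^(−t/τ₂))/(τ₁ − τ₂)].
At t = 31.58: e^(−t/τ₁) = 0.409008, e^(−t/τ₂) = 0.000616869.
C₂ = 2.991·[1 − (35.3235·0.409008 − 4.27285·0.000616869)/(31.0507)] = 2.991·0.534794 = 1.59957 mol/L.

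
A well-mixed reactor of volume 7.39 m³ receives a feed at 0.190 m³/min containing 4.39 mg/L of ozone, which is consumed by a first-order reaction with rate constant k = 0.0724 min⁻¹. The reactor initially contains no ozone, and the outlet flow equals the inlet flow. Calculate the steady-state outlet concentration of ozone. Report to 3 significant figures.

Species balance: V dC/dt = Q C_in − Q C − k V C.
Steady state (dC/dt = 0): C_ss = Q C_in/(Q + kV) = C_in/(1 + kV/Q).
C_ss = 0.190·4.39/(0.190 + 0.0724·7.39) = 0.83410/0.72504 = 1.1504 mg/L.

1.15 mg/L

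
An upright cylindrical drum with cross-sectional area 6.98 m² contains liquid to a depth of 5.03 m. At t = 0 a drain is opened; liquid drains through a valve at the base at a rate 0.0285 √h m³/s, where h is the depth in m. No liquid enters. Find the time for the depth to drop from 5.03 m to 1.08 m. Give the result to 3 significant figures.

A dh/dt = −Q_out = −0.0285 √h.
This is separable: 2 d(√h)/dt = −0.0285/A, so √h = √h₀ − (0.0285/(2A)) t.
t = 2A(√h₀ − √h)/0.0285 = 2·6.98·(√5.03 − √1.08)/0.0285
  = 13.960 × (2.2428 − 1.0392) / 0.0285 = 589.52 s.

590 s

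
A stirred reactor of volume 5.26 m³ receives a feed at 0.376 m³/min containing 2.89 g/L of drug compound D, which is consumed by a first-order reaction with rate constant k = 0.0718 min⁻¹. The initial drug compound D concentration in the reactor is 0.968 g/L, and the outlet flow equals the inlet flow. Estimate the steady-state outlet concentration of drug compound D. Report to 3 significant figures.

Accumulation = in − out − consumed: V dC/dt = Q C_in − Q C − k V C.
At steady state: 0 = Q C_in − (Q + kV) C_ss, so C_ss = Q C_in/(Q + kV).
C_ss = 0.376·2.89/(0.376 + 0.0718·5.26) = 1.0866/0.75367 = 1.4418 g/L.

1.44 g/L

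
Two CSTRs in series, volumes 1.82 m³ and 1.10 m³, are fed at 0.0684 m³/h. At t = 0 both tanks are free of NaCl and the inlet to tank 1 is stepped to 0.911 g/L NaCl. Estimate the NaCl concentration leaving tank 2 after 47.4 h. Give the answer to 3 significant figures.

Each tank obeys Vᵢ dCᵢ/dt = Q(Cᵢ₋₁ − Cᵢ), so τᵢ = Vᵢ/Q.
τ₁ = 1.82/0.0684 = 26.608 h; τ₂ = 1.10/0.0684 = 16.082 h.
Solving the cascade with C₁(0)=C₂(0)=0 gives C₂(t) = C_in[1 − (τ₁ e^(−t/τ₁) − τ₂ e^(−t/τ₂))/(τ₁ − τ₂)].
At t = 47.4: e^(−t/τ₁) = 0.16840, e^(−t/τ₂) = 0.052475.
C₂ = 0.911·[1 − (26.608·0.16840 − 16.082·0.052475)/(10.526)] = 0.911·0.65449 = 0.59624 g/L.

0.596 g/L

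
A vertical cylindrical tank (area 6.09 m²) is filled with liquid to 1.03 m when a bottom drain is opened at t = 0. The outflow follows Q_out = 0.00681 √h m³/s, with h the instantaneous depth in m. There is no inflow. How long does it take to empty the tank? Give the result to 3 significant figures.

With no inflow, A dh/dt = −0.00681 √h.
This is separable: 2 d(√h)/dt = −0.00681/A, so √h = √h₀ − (0.00681/(2A)) t.
Tank is empty when √h = 0: t_empty = 2A√h₀/0.00681.
t_empty = 2·6.09·√1.03/0.00681 = 12.180·1.0149/0.00681 = 1815.2 s.

1820 s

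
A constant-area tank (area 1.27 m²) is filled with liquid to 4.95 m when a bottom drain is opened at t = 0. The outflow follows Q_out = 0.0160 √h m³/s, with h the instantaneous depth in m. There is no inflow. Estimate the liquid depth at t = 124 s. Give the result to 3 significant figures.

2.08 m

With no inflow, A dh/dt = −0.0160 √h.
∫ h^(−1/2) dh = −(0.0160/A) ∫ dt, giving 2√h = 2√h₀ − (0.0160/A) t.
√h = √4.95 − 0.0160·124/(2·1.27) = 2.2249 − 0.78110 = 1.4438.
h = 1.4438² = 2.0844 m.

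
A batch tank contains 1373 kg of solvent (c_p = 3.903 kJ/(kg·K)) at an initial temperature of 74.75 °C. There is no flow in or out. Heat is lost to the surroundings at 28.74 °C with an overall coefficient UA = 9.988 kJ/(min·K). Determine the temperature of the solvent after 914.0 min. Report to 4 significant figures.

37.12 °C

M c_p dT/dt = −UA(T − T_amb).
dT/dt = (T_ss − T)/τ with T_ss = T_amb = 28.7400 °C, τ = M c_p/UA = 1373·3.903/9.988 = 536.526 min.
This is linear first-order; T(t) = T_ss + (T₀ − T_ss) e^(−t/τ).
T(914.0) = 28.7400 + (46.0100)·0.182036 = 37.1155 °C.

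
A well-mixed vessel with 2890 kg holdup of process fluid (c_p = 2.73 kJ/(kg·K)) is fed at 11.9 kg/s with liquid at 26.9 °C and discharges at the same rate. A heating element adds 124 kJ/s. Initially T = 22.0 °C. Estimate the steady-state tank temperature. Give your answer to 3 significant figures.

30.7 °C

Unsteady energy balance on the tank contents: M c_p dT/dt = ṁ c_p (T_in − T) + 124.
At steady state dT/dt = 0 ⇒ T_ss = T_in + Q̇/(ṁ c_p) = 26.9 + 124/(11.9·2.73) = 30.717 °C.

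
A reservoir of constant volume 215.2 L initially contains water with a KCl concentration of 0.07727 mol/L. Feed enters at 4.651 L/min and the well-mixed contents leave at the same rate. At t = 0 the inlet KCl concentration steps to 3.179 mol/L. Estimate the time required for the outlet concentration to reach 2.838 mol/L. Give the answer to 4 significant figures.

102.2 min

Accumulation = in − out for the solute gives V dC/dt = Q(C_in − C), so τ = V/Q = 46.2696 min.
C(t) = C_in + (C₀ − C_in) e^(−t/τ). Set C = 2.838 and solve for t:
e^(−t/τ) = (C − C_in)/(C₀ − C_in) = (2.838 − 3.179)/(0.07727 − 3.179) = 0.109939
t = −τ ln(…) = 46.2696 × 2.20783 = 102.156 min.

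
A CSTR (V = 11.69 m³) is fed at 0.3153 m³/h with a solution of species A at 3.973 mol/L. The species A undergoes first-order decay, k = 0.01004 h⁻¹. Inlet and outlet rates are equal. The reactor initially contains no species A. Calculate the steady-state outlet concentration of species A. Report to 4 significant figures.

Accumulation = in − out − consumed: V dC/dt = Q C_in − Q C − k V C.
At steady state: 0 = Q C_in − (Q + kV) C_ss, so C_ss = Q C_in/(Q + kV).
C_ss = 0.3153·3.973/(0.3153 + 0.01004·11.69) = 1.25269/0.432668 = 2.89526 mol/L.

2.895 mol/L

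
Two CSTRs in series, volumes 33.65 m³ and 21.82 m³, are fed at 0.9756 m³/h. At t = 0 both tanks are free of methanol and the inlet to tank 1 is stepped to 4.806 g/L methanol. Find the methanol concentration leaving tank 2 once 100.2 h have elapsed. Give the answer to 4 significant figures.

Each tank obeys Vᵢ dCᵢ/dt = Q(Cᵢ₋₁ − Cᵢ), so τᵢ = Vᵢ/Q.
τ₁ = 33.65/0.9756 = 34.4916 h; τ₂ = 21.82/0.9756 = 22.3657 h.
Solving the cascade with C₁(0)=C₂(0)=0 gives C₂(t) = C_in[1 − (τ₁ e^(−t/τ₁) − τ₂ e^(−t/τ₂))/(τ₁ − τ₂)].
At t = 100.2: e^(−t/τ₁) = 0.0547457, e^(−t/τ₂) = 0.0113326.
C₂ = 4.806·[1 − (34.4916·0.0547457 − 22.3657·0.0113326)/(12.1259)] = 4.806·0.865180 = 4.15806 g/L.

4.158 g/L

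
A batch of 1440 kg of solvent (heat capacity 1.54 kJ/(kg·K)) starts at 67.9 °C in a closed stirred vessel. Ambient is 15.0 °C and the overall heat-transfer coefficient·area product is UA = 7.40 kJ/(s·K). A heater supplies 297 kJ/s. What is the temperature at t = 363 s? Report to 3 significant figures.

M c_p dT/dt = −UA(T − T_amb) + Q̇.
dT/dt = (T_ss − T)/τ with T_ss = T_amb + Q̇/UA = 15.0 + 297/7.40 = 55.135 °C, τ = M c_p/UA = 1440·1.54/7.40 = 299.68 s.
Integrating: T(t) = T_ss + (T₀ − T_ss) e^(−t/τ).
T(363) = 55.135 + (12.765)·0.29781 = 58.937 °C.

58.9 °C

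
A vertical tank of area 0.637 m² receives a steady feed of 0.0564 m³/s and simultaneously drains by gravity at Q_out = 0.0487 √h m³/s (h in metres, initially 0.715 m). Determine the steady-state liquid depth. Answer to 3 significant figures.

Unsteady balance on liquid volume: A dh/dt = Q_in − 0.0487 √h. At steady state dh/dt = 0:
Q_in = 0.0487 √h_ss ⇒ √h_ss = 0.0564/0.0487 = 1.1581.
h_ss = 1.1581² = 1.3412 m. (Since h₀ = 0.715 m < h_ss, the level will rise toward this value.)

1.34 m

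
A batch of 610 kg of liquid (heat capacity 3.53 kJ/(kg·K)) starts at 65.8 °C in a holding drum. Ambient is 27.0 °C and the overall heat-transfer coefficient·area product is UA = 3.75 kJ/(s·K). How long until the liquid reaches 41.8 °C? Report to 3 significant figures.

553 s

M c_p dT/dt = −UA(T − T_amb).
τ = M c_p/UA = 574.21 s; T_ss = T_amb = 27.000 °C.
T(t) = T_ss + (T₀ − T_ss)e^(−t/τ); set T = 41.8:
t = −τ ln[(T − T_ss)/(T₀ − T_ss)] = −574.21 · ln(0.38144) = 553.42 s.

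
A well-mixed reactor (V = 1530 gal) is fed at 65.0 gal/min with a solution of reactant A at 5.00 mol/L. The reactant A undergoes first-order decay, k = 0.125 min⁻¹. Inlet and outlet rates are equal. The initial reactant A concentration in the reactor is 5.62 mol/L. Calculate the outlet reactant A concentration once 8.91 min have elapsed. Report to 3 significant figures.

2.25 mol/L

V dC/dt = Q(C_in − C) − k V C.
This is linear with rate a = Q/V + k = 0.16748 min⁻¹.
C_ss = Q C_in/(Q + kV) = 1.2683 mol/L; C(t) = C_ss + (C₀ − C_ss) e^(−a t).
C(8.91) = 1.2683 + (4.3517)·e^(−0.16748·8.91) = 1.2683 + (4.3517)·0.22486 = 2.2468 mol/L.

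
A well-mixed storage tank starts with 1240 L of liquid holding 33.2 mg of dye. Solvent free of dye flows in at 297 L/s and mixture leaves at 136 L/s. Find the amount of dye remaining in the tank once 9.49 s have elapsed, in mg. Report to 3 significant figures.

16.8 mg

Total volume: dV/dt = Q_in − Q_out = 161.00 L/s, so V(t) = 1240 + 161.00 t and V(9.49) = 2767.9 L.
Species balance (pure solvent in): dm/dt = −Q_out · m/V(t).
Separate: dm/m = −Q_out dt/V(t) ⇒ ln(m/m₀) = −(Q_out/(Q_in−Q_out)) ln(V/V₀).
m = m₀ (V₀/V)^(Q_out/(Q_in−Q_out)) = 33.2 × (1240/2767.9)^(0.84472) = 16.848 mg.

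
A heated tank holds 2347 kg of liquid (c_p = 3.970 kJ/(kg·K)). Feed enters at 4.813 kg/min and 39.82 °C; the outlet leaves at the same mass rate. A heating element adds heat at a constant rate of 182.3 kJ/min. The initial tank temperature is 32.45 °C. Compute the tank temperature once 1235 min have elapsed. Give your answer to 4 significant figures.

Heat balance on the well-mixed liquid: M c_p dT/dt = ṁ c_p (T_in − T) + 182.3.
Rearrange: dT/dt = (T_ss − T)/τ with τ = M/ṁ = 487.638 min and T_ss = T_in + Q̇/(ṁ c_p) = 49.3607 °C.
Integrating: T(t) = T_ss + (T₀ − T_ss) e^(−t/τ).
T(1235) = 49.3607 + (-16.9107)·e^(−1235/487.638) = 49.3607 + (-16.9107)·0.0794507 = 48.0171 °C.

48.02 °C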